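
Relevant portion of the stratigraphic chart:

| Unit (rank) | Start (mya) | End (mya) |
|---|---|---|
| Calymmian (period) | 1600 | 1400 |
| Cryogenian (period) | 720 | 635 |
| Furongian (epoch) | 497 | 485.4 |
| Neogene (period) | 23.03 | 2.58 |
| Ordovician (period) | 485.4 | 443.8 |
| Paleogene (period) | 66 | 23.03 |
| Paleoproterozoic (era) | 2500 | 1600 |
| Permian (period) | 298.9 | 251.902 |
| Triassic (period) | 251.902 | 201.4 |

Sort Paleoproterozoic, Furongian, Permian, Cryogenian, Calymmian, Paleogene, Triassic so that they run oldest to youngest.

Sorting by start age (descending Ma, since larger Ma = older): Paleoproterozoic start 2500, Calymmian start 1600, Cryogenian start 720, Furongian start 497, Permian start 298.9, Triassic start 251.902, Paleogene start 66.

Paleoproterozoic → Calymmian → Cryogenian → Furongian → Permian → Triassic → Paleogene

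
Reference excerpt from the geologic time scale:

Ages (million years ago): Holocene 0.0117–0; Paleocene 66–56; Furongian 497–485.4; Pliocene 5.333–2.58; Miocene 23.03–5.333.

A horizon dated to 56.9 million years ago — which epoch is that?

Paleocene

56.9 Ma lies between 66 and 56 Ma, so it falls in the Paleocene.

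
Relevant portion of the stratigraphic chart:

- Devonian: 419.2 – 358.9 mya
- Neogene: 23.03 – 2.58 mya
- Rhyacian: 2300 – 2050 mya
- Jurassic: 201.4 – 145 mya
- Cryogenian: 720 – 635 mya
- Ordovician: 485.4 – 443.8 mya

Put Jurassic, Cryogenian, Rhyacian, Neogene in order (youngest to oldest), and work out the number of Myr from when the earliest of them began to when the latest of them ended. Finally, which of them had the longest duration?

Neogene, Jurassic, Cryogenian, Rhyacian; total span 2297.42 Myr; longest is Rhyacian

Start ages (Ma): Rhyacian 2300, Cryogenian 720, Jurassic 201.4, Neogene 23.03.
Ordered youngest to oldest: Neogene, Jurassic, Cryogenian, Rhyacian.
Span = 2300 − 2.58 = 2297.42 Myr.
Durations: Neogene 20.45, Rhyacian 250, Cryogenian 85, Jurassic 56.4 → longest is Rhyacian (250 Myr).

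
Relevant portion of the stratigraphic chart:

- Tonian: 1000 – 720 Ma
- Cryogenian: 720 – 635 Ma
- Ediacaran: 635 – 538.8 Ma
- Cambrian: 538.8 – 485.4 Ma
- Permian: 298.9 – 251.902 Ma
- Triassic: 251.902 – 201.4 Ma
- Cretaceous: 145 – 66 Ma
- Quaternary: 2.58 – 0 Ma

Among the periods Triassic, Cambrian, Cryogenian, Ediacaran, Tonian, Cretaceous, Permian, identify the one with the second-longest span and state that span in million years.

Start − end for each: Triassic 251.902 − 201.4 = 50.502; Cambrian 538.8 − 485.4 = 53.4; Cryogenian 720 − 635 = 85; Ediacaran 635 − 538.8 = 96.2; Tonian 1000 − 720 = 280; Cretaceous 145 − 66 = 79; Permian 298.9 − 251.902 = 46.998.
Ranking these from longest: Tonian > Ediacaran > Cryogenian > Cretaceous > Cambrian > Triassic > Permian.
Position 2 in that ranking is Ediacaran, which lasted 96.2 Myr.

Ediacaran, 96.2 million years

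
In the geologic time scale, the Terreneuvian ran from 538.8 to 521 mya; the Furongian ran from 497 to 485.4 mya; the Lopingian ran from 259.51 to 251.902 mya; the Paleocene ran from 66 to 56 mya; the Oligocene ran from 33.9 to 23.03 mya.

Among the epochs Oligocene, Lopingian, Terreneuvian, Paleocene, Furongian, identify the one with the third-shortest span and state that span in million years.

Oligocene, 10.87 million years

Durations: Oligocene 10.87; Lopingian 7.608; Terreneuvian 17.8; Paleocene 10; Furongian 11.6 Myr.
Sorted shortest-first: Lopingian (7.608), Paleocene (10), Oligocene (10.87), Furongian (11.6), Terreneuvian (17.8).
The third shortest is Oligocene at 10.87 Myr.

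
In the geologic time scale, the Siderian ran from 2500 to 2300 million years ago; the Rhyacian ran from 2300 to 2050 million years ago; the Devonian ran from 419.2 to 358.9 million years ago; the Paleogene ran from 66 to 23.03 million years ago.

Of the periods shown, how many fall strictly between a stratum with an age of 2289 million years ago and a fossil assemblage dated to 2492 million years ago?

0

Checking each listed span, none has both start < 2492 Ma and end > 2289 Ma — every period straddles one of the two dates or lies outside them — so the count is 0.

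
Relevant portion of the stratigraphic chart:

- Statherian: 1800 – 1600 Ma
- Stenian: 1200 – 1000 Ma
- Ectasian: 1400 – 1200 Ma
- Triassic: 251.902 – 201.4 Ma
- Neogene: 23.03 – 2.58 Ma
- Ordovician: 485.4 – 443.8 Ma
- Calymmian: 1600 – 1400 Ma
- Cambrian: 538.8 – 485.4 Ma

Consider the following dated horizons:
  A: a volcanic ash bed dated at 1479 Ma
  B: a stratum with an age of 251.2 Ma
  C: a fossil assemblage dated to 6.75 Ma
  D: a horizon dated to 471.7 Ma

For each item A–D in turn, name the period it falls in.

A — Calymmian; B — Triassic; C — Neogene; D — Ordovician

A: 1479 Ma lies in 1600–1400 Ma, so Calymmian.
B: 251.2 Ma lies in 251.902–201.4 Ma, so Triassic.
C: 6.75 Ma lies in 23.03–2.58 Ma, so Neogene.
D: 471.7 Ma lies in 485.4–443.8 Ma, so Ordovician.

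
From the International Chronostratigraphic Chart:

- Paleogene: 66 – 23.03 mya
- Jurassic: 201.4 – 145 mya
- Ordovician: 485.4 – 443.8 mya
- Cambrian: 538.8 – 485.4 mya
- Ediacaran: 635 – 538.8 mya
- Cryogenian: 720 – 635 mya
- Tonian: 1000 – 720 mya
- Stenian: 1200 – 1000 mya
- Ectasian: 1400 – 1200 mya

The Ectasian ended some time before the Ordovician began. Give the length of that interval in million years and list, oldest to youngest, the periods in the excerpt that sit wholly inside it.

714.6 million years; Stenian, Tonian, Cryogenian, Ediacaran, Cambrian

The Ectasian closes at 1200 Ma and the Ordovician opens at 485.4 Ma, so the interval is 1200 − 485.4 = 714.6 Myr.
A period fits inside if it starts at or after 1200 Ma and ends at or before 485.4 Ma; oldest first that gives Stenian, Tonian, Cryogenian, Ediacaran, Cambrian.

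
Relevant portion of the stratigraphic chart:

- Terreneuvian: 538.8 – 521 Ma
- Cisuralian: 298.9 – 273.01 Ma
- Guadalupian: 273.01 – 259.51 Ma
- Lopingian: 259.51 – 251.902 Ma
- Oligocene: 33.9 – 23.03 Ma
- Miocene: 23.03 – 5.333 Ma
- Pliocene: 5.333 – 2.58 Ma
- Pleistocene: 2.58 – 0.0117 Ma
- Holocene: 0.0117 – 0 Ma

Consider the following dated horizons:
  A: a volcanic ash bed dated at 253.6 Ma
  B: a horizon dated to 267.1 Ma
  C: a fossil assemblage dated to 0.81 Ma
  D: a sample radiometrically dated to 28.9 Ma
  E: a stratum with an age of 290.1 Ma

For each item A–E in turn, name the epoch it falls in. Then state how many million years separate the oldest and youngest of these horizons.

A — Lopingian; B — Guadalupian; C — Pleistocene; D — Oligocene; E — Cisuralian; span 289.29 million years

A: 253.6 Ma lies in 259.51–251.902 Ma, so Lopingian.
B: 267.1 Ma lies in 273.01–259.51 Ma, so Guadalupian.
C: 0.81 Ma lies in 2.58–0.0117 Ma, so Pleistocene.
D: 28.9 Ma lies in 33.9–23.03 Ma, so Oligocene.
E: 290.1 Ma lies in 298.9–273.01 Ma, so Cisuralian.
Oldest = 290.1 Ma, youngest = 0.81 Ma → span 289.29 Myr.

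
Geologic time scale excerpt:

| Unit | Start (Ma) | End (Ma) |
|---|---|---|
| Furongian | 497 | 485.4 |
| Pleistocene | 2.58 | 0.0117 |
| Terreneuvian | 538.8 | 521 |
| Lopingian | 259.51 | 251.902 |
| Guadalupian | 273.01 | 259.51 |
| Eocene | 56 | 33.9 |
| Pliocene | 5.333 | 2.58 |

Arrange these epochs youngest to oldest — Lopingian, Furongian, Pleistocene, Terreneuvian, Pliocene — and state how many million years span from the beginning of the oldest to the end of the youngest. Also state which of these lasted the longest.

Pleistocene, Pliocene, Lopingian, Furongian, Terreneuvian; total span 538.7883 Myr; longest is Terreneuvian

From the excerpt: Lopingian 259.51–251.902; Furongian 497–485.4; Pleistocene 2.58–0.0117; Terreneuvian 538.8–521; Pliocene 5.333–2.58 (Ma).
Larger Ma is earlier, so the oldest is Terreneuvian and the youngest is Pleistocene; youngest to oldest: Pleistocene, Pliocene, Lopingian, Furongian, Terreneuvian.
Oldest start 538.8 minus youngest end 0.0117 gives 538.7883 Myr overall.
Individual lengths (start − end): Terreneuvian 17.8; Furongian 11.6; Pliocene 2.753; Pleistocene 2.5683; Lopingian 7.608. The largest is Terreneuvian at 17.8 Myr.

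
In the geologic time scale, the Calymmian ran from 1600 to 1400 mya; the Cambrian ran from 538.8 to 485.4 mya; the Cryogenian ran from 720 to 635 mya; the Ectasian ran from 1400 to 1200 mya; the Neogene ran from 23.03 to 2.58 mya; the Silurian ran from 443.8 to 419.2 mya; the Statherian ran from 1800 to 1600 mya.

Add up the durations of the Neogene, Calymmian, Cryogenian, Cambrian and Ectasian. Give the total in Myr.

Each duration: Neogene = 20.45; Calymmian = 200; Cryogenian = 85; Cambrian = 53.4; Ectasian = 200.
Sum: 20.45 + 200 + 85 + 53.4 + 200 = 558.85 Myr.

558.85 million years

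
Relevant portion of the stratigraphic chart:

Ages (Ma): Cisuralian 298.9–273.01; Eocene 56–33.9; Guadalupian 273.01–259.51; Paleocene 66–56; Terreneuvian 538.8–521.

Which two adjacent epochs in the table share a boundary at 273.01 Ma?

Cisuralian and Guadalupian

The Cisuralian ends at 273.01 Ma and the Guadalupian begins at 273.01 Ma, so they share that boundary.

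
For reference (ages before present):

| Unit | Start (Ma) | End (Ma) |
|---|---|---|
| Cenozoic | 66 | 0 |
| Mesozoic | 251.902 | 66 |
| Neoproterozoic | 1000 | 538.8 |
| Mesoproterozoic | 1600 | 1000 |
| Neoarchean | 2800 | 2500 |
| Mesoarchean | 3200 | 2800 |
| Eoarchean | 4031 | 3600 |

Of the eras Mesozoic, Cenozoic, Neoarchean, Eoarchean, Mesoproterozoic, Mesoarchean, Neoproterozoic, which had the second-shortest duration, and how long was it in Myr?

Mesozoic, 185.902 million years

Start − end for each: Mesozoic 251.902 − 66 = 185.902; Cenozoic 66 − 0 = 66; Neoarchean 2800 − 2500 = 300; Eoarchean 4031 − 3600 = 431; Mesoproterozoic 1600 − 1000 = 600; Mesoarchean 3200 − 2800 = 400; Neoproterozoic 1000 − 538.8 = 461.2.
Ranking these from shortest: Cenozoic < Mesozoic < Neoarchean < Mesoarchean < Eoarchean < Neoproterozoic < Mesoproterozoic.
Position 2 in that ranking is Mesozoic, which lasted 185.902 Myr.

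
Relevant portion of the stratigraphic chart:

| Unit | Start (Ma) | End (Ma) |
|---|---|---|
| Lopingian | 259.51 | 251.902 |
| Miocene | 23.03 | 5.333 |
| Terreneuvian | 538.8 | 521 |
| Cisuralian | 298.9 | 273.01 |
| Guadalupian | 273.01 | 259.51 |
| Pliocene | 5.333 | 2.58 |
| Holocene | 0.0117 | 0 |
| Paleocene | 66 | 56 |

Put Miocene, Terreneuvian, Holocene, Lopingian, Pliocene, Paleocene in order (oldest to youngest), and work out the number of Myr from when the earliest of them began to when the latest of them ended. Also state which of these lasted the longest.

From the excerpt: Miocene 23.03–5.333; Terreneuvian 538.8–521; Holocene 0.0117–0; Lopingian 259.51–251.902; Pliocene 5.333–2.58; Paleocene 66–56 (Ma).
Larger Ma is earlier, so the oldest is Terreneuvian and the youngest is Holocene; oldest to youngest: Terreneuvian, Lopingian, Paleocene, Miocene, Pliocene, Holocene.
Oldest start 538.8 minus youngest end 0 gives 538.8 Myr overall.
Individual lengths (start − end): Terreneuvian 17.8; Paleocene 10; Pliocene 2.753; Lopingian 7.608; Holocene 0.0117; Miocene 17.697. The largest is Terreneuvian at 17.8 Myr.

Terreneuvian, Lopingian, Paleocene, Miocene, Pliocene, Holocene; total span 538.8 Myr; longest is Terreneuvian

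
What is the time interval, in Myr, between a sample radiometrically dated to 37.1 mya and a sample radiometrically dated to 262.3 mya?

225.2 million years

262.3 − 37.1 = 225.2 million years.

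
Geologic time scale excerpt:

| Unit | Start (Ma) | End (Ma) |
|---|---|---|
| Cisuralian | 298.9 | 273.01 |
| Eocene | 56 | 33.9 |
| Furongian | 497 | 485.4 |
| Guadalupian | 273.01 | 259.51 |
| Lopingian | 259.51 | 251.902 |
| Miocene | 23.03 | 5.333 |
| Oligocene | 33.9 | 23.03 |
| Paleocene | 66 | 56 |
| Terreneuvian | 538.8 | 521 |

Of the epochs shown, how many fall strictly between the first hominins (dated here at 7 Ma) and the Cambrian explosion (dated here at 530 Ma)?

7

The older date is 530 Ma and the younger is 7 Ma.
Epochs with start < 530 and end > 7 Ma: Furongian (497–485.4), Cisuralian (298.9–273.01), Guadalupian (273.01–259.51), Lopingian (259.51–251.902), Paleocene (66–56), Eocene (56–33.9), Oligocene (33.9–23.03).
That is 7 complete epochs.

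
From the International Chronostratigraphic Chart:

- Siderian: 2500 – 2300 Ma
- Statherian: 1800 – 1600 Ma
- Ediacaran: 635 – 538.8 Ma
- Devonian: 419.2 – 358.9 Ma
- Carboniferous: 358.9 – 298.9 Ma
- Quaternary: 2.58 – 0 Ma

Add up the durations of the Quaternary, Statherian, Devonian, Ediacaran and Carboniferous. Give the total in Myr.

Duration is start − end for each: (2.58 − 0) + (1800 − 1600) + (419.2 − 358.9) + (635 − 538.8) + (358.9 − 298.9).
That is 2.58 + 200 + 60.3 + 96.2 + 60, which totals 419.08 million years.

419.08 million years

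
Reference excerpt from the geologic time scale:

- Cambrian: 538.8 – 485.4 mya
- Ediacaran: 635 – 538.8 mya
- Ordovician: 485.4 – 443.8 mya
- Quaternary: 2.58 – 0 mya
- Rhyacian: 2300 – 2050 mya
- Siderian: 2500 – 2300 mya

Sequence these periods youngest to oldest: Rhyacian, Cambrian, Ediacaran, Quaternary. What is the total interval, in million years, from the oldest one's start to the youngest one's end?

Start ages (Ma): Rhyacian 2300, Ediacaran 635, Cambrian 538.8, Quaternary 2.58.
Ordered youngest to oldest: Quaternary, Cambrian, Ediacaran, Rhyacian.
Span = 2300 − 0 = 2300 Myr.

Quaternary, Cambrian, Ediacaran, Rhyacian; total span 2300 Myr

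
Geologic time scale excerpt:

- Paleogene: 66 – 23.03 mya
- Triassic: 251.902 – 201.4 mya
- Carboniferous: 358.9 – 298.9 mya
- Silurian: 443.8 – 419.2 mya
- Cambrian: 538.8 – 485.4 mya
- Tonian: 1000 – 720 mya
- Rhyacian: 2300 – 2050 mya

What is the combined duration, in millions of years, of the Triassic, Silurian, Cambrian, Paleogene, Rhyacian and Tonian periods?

701.472 million years

Duration is start − end for each: (251.902 − 201.4) + (443.8 − 419.2) + (538.8 − 485.4) + (66 − 23.03) + (2300 − 2050) + (1000 − 720).
That is 50.502 + 24.6 + 53.4 + 42.97 + 250 + 280, which totals 701.472 million years.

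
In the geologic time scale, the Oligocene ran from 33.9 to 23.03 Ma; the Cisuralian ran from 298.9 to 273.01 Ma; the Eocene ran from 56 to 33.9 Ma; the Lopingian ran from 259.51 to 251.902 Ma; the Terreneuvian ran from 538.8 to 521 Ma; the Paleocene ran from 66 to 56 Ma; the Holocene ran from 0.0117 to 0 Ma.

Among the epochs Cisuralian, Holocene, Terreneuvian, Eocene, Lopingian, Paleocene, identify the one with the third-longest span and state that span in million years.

Terreneuvian, 17.8 million years

Start − end for each: Cisuralian 298.9 − 273.01 = 25.89; Holocene 0.0117 − 0 = 0.0117; Terreneuvian 538.8 − 521 = 17.8; Eocene 56 − 33.9 = 22.1; Lopingian 259.51 − 251.902 = 7.608; Paleocene 66 − 56 = 10.
Ranking these from longest: Cisuralian > Eocene > Terreneuvian > Paleocene > Lopingian > Holocene.
Position 3 in that ranking is Terreneuvian, which lasted 17.8 Myr.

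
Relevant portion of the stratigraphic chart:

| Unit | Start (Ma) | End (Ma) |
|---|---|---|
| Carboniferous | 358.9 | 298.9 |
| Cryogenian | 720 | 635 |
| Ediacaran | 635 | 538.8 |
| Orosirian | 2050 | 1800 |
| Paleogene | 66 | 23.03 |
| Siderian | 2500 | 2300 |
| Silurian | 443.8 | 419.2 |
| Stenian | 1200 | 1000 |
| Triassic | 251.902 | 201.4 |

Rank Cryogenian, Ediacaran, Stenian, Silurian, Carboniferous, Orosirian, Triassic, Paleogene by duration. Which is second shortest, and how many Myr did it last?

Paleogene, 42.97 million years

Durations: Cryogenian 85; Ediacaran 96.2; Stenian 200; Silurian 24.6; Carboniferous 60; Orosirian 250; Triassic 50.502; Paleogene 42.97 Myr.
Sorted shortest-first: Silurian (24.6), Paleogene (42.97), Triassic (50.502), Carboniferous (60), Cryogenian (85), Ediacaran (96.2), Stenian (200), Orosirian (250).
The second shortest is Paleogene at 42.97 Myr.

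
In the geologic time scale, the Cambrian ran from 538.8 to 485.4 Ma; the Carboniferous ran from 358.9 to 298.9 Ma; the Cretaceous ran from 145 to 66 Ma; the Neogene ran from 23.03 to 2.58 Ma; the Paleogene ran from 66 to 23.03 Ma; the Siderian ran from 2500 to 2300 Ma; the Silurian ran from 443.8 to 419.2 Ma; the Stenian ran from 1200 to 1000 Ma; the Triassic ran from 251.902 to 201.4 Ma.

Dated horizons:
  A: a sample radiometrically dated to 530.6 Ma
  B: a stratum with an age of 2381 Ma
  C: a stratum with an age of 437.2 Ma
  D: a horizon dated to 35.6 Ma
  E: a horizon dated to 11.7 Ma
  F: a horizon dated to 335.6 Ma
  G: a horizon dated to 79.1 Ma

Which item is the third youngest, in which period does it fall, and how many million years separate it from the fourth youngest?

Sorted youngest-first by Ma: E (11.7), D (35.6), G (79.1), F (335.6), C (437.2), A (530.6), B (2381).
The third youngest is G at 79.1 Ma, which lies in 145–66 Ma: the Cretaceous.
The fourth youngest is F at 335.6 Ma; separation = |79.1 − 335.6| = 256.5 Myr.

G, in the Cretaceous; 256.5 million years to F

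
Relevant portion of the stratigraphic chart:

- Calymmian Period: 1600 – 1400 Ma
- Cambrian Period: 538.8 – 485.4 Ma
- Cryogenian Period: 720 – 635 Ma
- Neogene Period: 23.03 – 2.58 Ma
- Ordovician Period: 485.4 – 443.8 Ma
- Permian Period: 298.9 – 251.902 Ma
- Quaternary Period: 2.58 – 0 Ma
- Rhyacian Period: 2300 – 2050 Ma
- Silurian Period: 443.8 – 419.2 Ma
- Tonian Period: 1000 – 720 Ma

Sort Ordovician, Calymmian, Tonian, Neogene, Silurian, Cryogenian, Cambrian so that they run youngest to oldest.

Neogene, Silurian, Ordovician, Cambrian, Cryogenian, Tonian, Calymmian

Read off each span (Ma): Ordovician 485.4–443.8; Calymmian 1600–1400; Tonian 1000–720; Neogene 23.03–2.58; Silurian 443.8–419.2; Cryogenian 720–635; Cambrian 538.8–485.4.
Larger Ma is older, so oldest→youngest is Calymmian, Tonian, Cryogenian, Cambrian, Ordovician, Silurian, Neogene; reverse it for youngest→oldest.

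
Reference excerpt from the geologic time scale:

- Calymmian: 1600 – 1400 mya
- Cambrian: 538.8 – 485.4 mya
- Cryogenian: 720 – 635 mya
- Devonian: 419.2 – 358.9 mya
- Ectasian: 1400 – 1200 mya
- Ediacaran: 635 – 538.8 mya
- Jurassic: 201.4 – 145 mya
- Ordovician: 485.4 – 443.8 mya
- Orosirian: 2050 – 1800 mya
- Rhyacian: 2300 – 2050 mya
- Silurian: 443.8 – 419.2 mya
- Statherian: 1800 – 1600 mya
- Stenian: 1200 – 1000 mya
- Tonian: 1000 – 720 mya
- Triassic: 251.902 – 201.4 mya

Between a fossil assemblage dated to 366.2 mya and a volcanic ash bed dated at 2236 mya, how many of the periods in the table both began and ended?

11

The older date is 2236 Ma and the younger is 366.2 Ma.
Periods with start < 2236 and end > 366.2 Ma: Orosirian (2050–1800), Statherian (1800–1600), Calymmian (1600–1400), Ectasian (1400–1200), Stenian (1200–1000), Tonian (1000–720), Cryogenian (720–635), Ediacaran (635–538.8), Cambrian (538.8–485.4), Ordovician (485.4–443.8), Silurian (443.8–419.2).
That is 11 complete periods.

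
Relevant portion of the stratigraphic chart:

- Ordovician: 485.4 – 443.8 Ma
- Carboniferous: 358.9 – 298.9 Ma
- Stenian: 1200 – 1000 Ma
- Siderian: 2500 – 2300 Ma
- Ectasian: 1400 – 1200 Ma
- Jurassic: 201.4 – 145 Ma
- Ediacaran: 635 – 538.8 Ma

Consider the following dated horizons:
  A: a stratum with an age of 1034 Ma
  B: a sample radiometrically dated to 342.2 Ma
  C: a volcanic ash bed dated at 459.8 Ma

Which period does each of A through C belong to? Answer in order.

A: 1034 Ma lies in 1200–1000 Ma, so Stenian.
B: 342.2 Ma lies in 358.9–298.9 Ma, so Carboniferous.
C: 459.8 Ma lies in 485.4–443.8 Ma, so Ordovician.

A — Stenian; B — Carboniferous; C — Ordovician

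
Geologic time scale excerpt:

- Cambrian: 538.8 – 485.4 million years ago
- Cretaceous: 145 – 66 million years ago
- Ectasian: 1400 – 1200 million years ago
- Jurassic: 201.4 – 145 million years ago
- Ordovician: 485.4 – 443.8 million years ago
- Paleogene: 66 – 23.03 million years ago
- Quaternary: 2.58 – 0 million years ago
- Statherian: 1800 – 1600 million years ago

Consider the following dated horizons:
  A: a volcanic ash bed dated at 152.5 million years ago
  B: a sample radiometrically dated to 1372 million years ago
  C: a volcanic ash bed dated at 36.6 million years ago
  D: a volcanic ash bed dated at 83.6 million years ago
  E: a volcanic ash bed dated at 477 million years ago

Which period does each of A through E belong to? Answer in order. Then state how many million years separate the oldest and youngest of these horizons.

A — Jurassic; B — Ectasian; C — Paleogene; D — Cretaceous; E — Ordovician; span 1335.4 million years

Match each age against the start–end ranges in the excerpt: A = 152.5 Ma → Jurassic (201.4–145); B = 1372 Ma → Ectasian (1400–1200); C = 36.6 Ma → Paleogene (66–23.03); D = 83.6 Ma → Cretaceous (145–66); E = 477 Ma → Ordovician (485.4–443.8).
The largest age is 1372 Ma and the smallest is 36.6 Ma; their difference is 1335.4 Myr.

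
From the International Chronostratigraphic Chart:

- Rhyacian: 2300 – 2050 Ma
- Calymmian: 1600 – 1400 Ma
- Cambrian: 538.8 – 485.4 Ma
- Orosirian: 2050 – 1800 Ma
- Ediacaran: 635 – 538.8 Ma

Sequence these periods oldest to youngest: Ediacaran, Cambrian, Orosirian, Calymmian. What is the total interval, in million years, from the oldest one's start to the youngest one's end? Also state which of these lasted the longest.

Orosirian → Calymmian → Ediacaran → Cambrian; total span 1564.6 Myr; longest is Orosirian

Start ages (Ma): Orosirian 2050, Calymmian 1600, Ediacaran 635, Cambrian 538.8.
Ordered oldest to youngest: Orosirian, Calymmian, Ediacaran, Cambrian.
Span = 2050 − 485.4 = 1564.6 Myr.
Durations: Ediacaran 96.2, Calymmian 200, Orosirian 250, Cambrian 53.4 → longest is Orosirian (250 Myr).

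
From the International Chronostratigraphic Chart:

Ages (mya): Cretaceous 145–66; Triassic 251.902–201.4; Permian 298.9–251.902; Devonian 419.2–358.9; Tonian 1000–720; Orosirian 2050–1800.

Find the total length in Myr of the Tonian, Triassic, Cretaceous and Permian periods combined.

456.5 million years

Duration is start − end for each: (1000 − 720) + (251.902 − 201.4) + (145 − 66) + (298.9 − 251.902).
That is 280 + 50.502 + 79 + 46.998, which totals 456.5 million years.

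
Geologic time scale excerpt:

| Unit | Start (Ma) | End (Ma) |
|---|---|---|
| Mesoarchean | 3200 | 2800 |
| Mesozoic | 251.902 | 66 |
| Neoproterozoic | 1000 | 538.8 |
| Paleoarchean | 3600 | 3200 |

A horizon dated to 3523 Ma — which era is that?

3523 Ma lies between 3600 and 3200 Ma, so it falls in the Paleoarchean.

Paleoarchean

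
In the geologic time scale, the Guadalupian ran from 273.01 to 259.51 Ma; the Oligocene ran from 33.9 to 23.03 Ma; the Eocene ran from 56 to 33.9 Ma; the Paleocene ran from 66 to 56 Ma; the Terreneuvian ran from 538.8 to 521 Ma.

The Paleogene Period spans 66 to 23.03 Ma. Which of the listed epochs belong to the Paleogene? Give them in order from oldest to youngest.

Paleocene, Eocene, Oligocene

Epochs with both bounds inside 66–23.03 Ma: Paleocene (66–56), Eocene (56–33.9), Oligocene (33.9–23.03).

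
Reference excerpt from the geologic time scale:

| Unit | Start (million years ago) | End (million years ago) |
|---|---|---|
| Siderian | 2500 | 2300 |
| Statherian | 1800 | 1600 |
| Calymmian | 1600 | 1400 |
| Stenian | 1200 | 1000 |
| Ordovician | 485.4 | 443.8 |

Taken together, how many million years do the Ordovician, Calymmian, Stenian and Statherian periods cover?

641.6 million years

Duration is start − end for each: (485.4 − 443.8) + (1600 − 1400) + (1200 − 1000) + (1800 − 1600).
That is 41.6 + 200 + 200 + 200, which totals 641.6 million years.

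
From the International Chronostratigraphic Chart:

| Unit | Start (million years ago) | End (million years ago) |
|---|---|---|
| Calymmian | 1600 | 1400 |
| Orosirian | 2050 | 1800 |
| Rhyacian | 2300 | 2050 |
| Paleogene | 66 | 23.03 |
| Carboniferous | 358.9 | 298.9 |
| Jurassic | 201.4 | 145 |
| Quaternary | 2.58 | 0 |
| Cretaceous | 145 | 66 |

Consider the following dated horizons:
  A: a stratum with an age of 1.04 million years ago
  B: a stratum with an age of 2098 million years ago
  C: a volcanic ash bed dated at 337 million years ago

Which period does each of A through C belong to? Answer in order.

A — Quaternary; B — Rhyacian; C — Carboniferous

A: 1.04 Ma lies in 2.58–0 Ma, so Quaternary.
B: 2098 Ma lies in 2300–2050 Ma, so Rhyacian.
C: 337 Ma lies in 358.9–298.9 Ma, so Carboniferous.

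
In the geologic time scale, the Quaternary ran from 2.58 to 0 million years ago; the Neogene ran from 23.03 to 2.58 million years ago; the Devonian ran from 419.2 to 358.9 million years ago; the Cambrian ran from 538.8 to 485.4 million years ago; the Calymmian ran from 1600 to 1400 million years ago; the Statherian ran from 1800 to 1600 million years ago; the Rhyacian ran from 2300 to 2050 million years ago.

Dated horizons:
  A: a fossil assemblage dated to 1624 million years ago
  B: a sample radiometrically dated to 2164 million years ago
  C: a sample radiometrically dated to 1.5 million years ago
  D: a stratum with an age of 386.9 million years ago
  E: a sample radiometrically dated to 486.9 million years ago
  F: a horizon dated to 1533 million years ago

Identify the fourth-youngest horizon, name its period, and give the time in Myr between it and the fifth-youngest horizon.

Sorted youngest-first by Ma: C (1.5), D (386.9), E (486.9), F (1533), A (1624), B (2164).
The fourth youngest is F at 1533 Ma, which lies in 1600–1400 Ma: the Calymmian.
The fifth youngest is A at 1624 Ma; separation = |1533 − 1624| = 91 Myr.

F, in the Calymmian; 91 million years to A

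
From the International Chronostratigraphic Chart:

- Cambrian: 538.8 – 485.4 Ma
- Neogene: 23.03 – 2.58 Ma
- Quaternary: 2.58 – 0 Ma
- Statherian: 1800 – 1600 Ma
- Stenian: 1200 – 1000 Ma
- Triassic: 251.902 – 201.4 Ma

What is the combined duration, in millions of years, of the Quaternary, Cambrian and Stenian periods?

Duration is start − end for each: (2.58 − 0) + (538.8 − 485.4) + (1200 − 1000).
That is 2.58 + 53.4 + 200, which totals 255.98 million years.

255.98 million years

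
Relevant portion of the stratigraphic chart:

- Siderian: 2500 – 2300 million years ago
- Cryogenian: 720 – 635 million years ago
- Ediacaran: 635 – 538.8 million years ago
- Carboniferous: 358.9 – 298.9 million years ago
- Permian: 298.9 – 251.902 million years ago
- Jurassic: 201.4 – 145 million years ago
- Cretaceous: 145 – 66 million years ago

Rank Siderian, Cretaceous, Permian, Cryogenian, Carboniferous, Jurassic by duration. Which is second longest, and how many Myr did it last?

Cryogenian, 85 million years

Start − end for each: Siderian 2500 − 2300 = 200; Cretaceous 145 − 66 = 79; Permian 298.9 − 251.902 = 46.998; Cryogenian 720 − 635 = 85; Carboniferous 358.9 − 298.9 = 60; Jurassic 201.4 − 145 = 56.4.
Ranking these from longest: Siderian > Cryogenian > Cretaceous > Carboniferous > Jurassic > Permian.
Position 2 in that ranking is Cryogenian, which lasted 85 Myr.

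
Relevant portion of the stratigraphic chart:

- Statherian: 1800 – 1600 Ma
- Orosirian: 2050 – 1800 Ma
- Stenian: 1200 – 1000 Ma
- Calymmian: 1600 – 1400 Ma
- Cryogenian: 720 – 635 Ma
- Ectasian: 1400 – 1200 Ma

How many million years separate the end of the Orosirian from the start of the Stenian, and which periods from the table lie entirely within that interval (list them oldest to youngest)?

600 million years; Statherian, Calymmian, Ectasian

End of Orosirian = 1800 Ma; start of Stenian = 1200 Ma.
Gap = 1800 − 1200 = 600 Myr.
Periods wholly inside 1800–1200 Ma: Statherian (1800–1600), Calymmian (1600–1400), Ectasian (1400–1200).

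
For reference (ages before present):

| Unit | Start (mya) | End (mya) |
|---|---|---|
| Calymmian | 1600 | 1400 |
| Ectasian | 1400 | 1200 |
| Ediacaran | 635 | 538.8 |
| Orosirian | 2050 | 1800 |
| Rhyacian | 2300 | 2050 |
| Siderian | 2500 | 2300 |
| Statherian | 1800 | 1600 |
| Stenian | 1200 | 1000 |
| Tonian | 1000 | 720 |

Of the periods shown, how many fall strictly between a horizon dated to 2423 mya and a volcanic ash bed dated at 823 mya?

2423 Ma sits inside the Siderian (2500–2300) and 823 Ma inside the Tonian (1000–720); neither of those is wholly between the two dates.
The listed periods lying completely between them are Rhyacian, Orosirian, Statherian, Calymmian, Ectasian, Stenian — 6 in all.

6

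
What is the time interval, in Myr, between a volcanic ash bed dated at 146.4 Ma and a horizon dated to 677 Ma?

677 − 146.4 = 530.6 million years.

530.6 million years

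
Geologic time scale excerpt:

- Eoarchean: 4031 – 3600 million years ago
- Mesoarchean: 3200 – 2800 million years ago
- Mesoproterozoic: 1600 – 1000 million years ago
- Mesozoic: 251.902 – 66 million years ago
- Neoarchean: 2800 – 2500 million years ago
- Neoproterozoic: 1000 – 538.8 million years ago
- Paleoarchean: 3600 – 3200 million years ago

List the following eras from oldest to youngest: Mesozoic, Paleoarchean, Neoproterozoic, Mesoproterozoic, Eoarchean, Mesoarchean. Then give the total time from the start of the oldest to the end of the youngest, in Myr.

Eoarchean → Paleoarchean → Mesoarchean → Mesoproterozoic → Neoproterozoic → Mesozoic; total span 3965 Myr

From the excerpt: Mesozoic 251.902–66; Paleoarchean 3600–3200; Neoproterozoic 1000–538.8; Mesoproterozoic 1600–1000; Eoarchean 4031–3600; Mesoarchean 3200–2800 (Ma).
Larger Ma is earlier, so the oldest is Eoarchean and the youngest is Mesozoic; oldest to youngest: Eoarchean, Paleoarchean, Mesoarchean, Mesoproterozoic, Neoproterozoic, Mesozoic.
Oldest start 4031 minus youngest end 66 gives 3965 Myr overall.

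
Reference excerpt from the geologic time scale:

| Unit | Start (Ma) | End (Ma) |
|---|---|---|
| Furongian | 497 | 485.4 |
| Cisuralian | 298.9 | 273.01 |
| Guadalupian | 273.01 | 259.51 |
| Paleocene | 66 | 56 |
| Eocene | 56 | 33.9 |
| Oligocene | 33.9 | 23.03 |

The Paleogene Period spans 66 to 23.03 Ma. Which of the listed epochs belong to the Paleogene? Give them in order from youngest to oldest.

Oligocene, Eocene, Paleocene

Epochs with both bounds inside 66–23.03 Ma: Oligocene (33.9–23.03), Eocene (56–33.9), Paleocene (66–56).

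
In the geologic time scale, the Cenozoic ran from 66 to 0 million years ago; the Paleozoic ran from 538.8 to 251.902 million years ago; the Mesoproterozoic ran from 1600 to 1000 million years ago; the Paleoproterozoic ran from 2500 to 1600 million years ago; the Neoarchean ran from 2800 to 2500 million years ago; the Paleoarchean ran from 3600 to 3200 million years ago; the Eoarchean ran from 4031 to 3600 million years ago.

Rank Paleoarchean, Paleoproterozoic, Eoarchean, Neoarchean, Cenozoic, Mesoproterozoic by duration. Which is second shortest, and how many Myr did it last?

Start − end for each: Paleoarchean 3600 − 3200 = 400; Paleoproterozoic 2500 − 1600 = 900; Eoarchean 4031 − 3600 = 431; Neoarchean 2800 − 2500 = 300; Cenozoic 66 − 0 = 66; Mesoproterozoic 1600 − 1000 = 600.
Ranking these from shortest: Cenozoic < Neoarchean < Paleoarchean < Eoarchean < Mesoproterozoic < Paleoproterozoic.
Position 2 in that ranking is Neoarchean, which lasted 300 Myr.

Neoarchean, 300 million years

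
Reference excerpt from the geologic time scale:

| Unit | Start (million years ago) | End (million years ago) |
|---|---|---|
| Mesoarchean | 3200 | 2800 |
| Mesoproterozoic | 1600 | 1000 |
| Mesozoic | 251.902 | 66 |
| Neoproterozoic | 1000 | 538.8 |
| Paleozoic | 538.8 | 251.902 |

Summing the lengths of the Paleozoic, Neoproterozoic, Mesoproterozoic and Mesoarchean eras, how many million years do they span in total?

Duration is start − end for each: (538.8 − 251.902) + (1000 − 538.8) + (1600 − 1000) + (3200 − 2800).
That is 286.898 + 461.2 + 600 + 400, which totals 1748.098 million years.

1748.098 million years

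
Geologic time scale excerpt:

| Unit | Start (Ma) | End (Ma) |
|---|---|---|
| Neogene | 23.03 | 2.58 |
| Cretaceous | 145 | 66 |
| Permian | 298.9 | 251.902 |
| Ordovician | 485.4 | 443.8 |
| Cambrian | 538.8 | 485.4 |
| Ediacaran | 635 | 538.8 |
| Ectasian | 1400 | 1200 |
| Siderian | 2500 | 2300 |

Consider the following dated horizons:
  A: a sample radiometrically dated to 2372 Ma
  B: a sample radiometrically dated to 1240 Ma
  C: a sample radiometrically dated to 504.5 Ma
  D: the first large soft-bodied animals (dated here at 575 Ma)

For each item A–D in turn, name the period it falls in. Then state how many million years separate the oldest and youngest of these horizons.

A — Siderian; B — Ectasian; C — Cambrian; D — Ediacaran; span 1867.5 million years

A: 2372 Ma lies in 2500–2300 Ma, so Siderian.
B: 1240 Ma lies in 1400–1200 Ma, so Ectasian.
C: 504.5 Ma lies in 538.8–485.4 Ma, so Cambrian.
D: 575 Ma lies in 635–538.8 Ma, so Ediacaran.
Oldest = 2372 Ma, youngest = 504.5 Ma → span 1867.5 Myr.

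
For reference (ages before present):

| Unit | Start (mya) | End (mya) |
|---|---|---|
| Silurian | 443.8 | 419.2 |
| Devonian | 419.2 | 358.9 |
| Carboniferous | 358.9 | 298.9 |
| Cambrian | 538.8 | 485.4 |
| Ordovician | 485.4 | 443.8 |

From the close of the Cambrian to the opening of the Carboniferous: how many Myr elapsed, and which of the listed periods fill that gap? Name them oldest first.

126.5 million years; Ordovician, Silurian, Devonian

End of Cambrian = 485.4 Ma; start of Carboniferous = 358.9 Ma.
Gap = 485.4 − 358.9 = 126.5 Myr.
Periods wholly inside 485.4–358.9 Ma: Ordovician (485.4–443.8), Silurian (443.8–419.2), Devonian (419.2–358.9).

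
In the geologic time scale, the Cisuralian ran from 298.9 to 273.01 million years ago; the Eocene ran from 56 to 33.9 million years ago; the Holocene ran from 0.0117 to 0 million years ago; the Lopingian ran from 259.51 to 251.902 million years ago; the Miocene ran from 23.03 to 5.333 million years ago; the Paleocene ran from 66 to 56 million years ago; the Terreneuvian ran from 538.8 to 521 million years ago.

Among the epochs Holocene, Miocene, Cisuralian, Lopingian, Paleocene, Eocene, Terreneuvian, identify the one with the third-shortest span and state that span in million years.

Paleocene, 10 million years

Durations: Holocene 0.0117; Miocene 17.697; Cisuralian 25.89; Lopingian 7.608; Paleocene 10; Eocene 22.1; Terreneuvian 17.8 Myr.
Sorted shortest-first: Holocene (0.0117), Lopingian (7.608), Paleocene (10), Miocene (17.697), Terreneuvian (17.8), Eocene (22.1), Cisuralian (25.89).
The third shortest is Paleocene at 10 Myr.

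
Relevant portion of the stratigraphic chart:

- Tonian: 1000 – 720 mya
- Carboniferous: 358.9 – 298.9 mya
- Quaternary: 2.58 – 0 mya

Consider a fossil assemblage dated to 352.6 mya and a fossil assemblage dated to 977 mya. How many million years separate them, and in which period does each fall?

624.4 million years apart; the first in the Carboniferous, the second in the Tonian

Elapsed time: 977 − 352.6 = 624.4 Myr.
352.6 Ma lies within 358.9–298.9 Ma: Carboniferous.
977 Ma lies within 1000–720 Ma: Tonian.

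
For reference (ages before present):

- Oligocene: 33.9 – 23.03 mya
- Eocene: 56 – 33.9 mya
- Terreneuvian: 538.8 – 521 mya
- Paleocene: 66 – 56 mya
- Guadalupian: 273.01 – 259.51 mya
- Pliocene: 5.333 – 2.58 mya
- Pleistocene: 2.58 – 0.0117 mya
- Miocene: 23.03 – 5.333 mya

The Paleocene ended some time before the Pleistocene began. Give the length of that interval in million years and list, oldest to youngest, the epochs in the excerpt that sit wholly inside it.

53.42 million years; Eocene, Oligocene, Miocene, Pliocene

The Paleocene closes at 56 Ma and the Pleistocene opens at 2.58 Ma, so the interval is 56 − 2.58 = 53.42 Myr.
An epoch fits inside if it starts at or after 56 Ma and ends at or before 2.58 Ma; oldest first that gives Eocene, Oligocene, Miocene, Pliocene.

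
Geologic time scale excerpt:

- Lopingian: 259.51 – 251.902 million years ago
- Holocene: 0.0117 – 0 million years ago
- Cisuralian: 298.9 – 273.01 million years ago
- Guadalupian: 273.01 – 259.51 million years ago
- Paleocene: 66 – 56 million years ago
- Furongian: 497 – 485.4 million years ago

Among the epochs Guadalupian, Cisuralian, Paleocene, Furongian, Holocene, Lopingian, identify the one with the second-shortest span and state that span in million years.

Lopingian, 7.608 million years

Durations: Guadalupian 13.5; Cisuralian 25.89; Paleocene 10; Furongian 11.6; Holocene 0.0117; Lopingian 7.608 Myr.
Sorted shortest-first: Holocene (0.0117), Lopingian (7.608), Paleocene (10), Furongian (11.6), Guadalupian (13.5), Cisuralian (25.89).
The second shortest is Lopingian at 7.608 Myr.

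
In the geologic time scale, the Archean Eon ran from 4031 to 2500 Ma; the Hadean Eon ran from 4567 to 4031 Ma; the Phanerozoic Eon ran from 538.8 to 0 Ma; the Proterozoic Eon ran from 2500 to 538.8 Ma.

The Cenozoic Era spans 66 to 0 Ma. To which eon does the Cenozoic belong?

The Cenozoic (66–0 Ma) lies entirely within 538.8–0 Ma, the Phanerozoic Eon.

Phanerozoic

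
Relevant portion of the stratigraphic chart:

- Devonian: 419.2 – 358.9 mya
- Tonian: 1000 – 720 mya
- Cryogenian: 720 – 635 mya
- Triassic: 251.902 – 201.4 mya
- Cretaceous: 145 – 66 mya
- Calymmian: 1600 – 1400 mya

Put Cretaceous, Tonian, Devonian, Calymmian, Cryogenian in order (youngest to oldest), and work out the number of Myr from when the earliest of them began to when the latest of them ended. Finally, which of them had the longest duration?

Cretaceous → Devonian → Cryogenian → Tonian → Calymmian; total span 1534 Myr; longest is Tonian

Start ages (Ma): Calymmian 1600, Tonian 1000, Cryogenian 720, Devonian 419.2, Cretaceous 145.
Ordered youngest to oldest: Cretaceous, Devonian, Cryogenian, Tonian, Calymmian.
Span = 1600 − 66 = 1534 Myr.
Durations: Calymmian 200, Cryogenian 85, Tonian 280, Devonian 60.3, Cretaceous 79 → longest is Tonian (280 Myr).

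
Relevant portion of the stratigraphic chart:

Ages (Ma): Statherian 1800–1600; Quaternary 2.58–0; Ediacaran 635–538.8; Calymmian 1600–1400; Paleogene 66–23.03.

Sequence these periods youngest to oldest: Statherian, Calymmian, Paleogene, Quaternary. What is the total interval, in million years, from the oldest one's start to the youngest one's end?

Quaternary → Paleogene → Calymmian → Statherian; total span 1800 Myr

Start ages (Ma): Statherian 1800, Calymmian 1600, Paleogene 66, Quaternary 2.58.
Ordered youngest to oldest: Quaternary, Paleogene, Calymmian, Statherian.
Span = 1800 − 0 = 1800 Myr.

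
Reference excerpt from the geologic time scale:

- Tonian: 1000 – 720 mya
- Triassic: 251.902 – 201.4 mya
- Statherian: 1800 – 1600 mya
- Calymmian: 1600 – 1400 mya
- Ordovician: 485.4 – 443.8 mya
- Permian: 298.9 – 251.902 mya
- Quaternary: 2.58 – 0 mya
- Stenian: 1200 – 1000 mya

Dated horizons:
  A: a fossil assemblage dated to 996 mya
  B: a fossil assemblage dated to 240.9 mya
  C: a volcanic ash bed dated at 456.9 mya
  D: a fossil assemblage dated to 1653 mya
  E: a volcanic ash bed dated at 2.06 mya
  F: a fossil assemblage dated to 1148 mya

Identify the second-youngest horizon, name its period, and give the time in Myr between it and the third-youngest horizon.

Sorted youngest-first by Ma: E (2.06), B (240.9), C (456.9), A (996), F (1148), D (1653).
The second youngest is B at 240.9 Ma, which lies in 251.902–201.4 Ma: the Triassic.
The third youngest is C at 456.9 Ma; separation = |240.9 − 456.9| = 216 Myr.

B, in the Triassic; 216 million years to C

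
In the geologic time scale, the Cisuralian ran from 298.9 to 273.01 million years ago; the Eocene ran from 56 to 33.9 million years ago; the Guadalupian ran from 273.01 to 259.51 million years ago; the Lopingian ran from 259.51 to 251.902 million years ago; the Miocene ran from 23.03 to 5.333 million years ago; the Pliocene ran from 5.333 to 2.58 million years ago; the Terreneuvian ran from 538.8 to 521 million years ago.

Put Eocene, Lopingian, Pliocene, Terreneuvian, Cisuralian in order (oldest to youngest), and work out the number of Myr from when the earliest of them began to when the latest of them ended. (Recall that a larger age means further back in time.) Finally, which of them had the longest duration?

From the excerpt: Eocene 56–33.9; Lopingian 259.51–251.902; Pliocene 5.333–2.58; Terreneuvian 538.8–521; Cisuralian 298.9–273.01 (Ma).
Larger Ma is earlier, so the oldest is Terreneuvian and the youngest is Pliocene; oldest to youngest: Terreneuvian, Cisuralian, Lopingian, Eocene, Pliocene.
Oldest start 538.8 minus youngest end 2.58 gives 536.22 Myr overall.
Individual lengths (start − end): Lopingian 7.608; Eocene 22.1; Cisuralian 25.89; Pliocene 2.753; Terreneuvian 17.8. The largest is Cisuralian at 25.89 Myr.

Terreneuvian → Cisuralian → Lopingian → Eocene → Pliocene; total span 536.22 Myr; longest is Cisuralian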